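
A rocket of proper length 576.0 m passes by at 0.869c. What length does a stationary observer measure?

Proper length L₀ = 576.0 m
γ = 1/√(1 - 0.869²) = 2.021
L = L₀/γ = 576.0/2.021 = 285.0 m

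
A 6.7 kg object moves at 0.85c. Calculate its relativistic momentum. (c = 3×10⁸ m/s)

γ = 1/√(1 - 0.85²) = 1.898
v = 0.85 × 3×10⁸ = 2.550×10⁸ m/s
p = γmv = 1.898 × 6.7 × 2.550×10⁸ = 3.243×10⁹ kg·m/s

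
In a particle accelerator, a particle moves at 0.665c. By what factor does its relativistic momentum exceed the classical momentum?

p_rel = γmv, p_class = mv
Ratio = γ = 1/√(1 - 0.665²)
= 1/√(0.557775) = 1.339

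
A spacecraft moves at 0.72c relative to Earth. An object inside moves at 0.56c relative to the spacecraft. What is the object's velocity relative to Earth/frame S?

u = (u' + v)/(1 + u'v/c²)
Numerator: 0.56 + 0.72 = 1.28
Denominator: 1 + 0.4032 = 1.4032
u = 1.28/1.4032 = 0.9122c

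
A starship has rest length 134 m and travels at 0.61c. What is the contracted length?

Proper length L₀ = 134 m
γ = 1/√(1 - 0.61²) = 1.262
L = L₀/γ = 134/1.262 = 106.2 m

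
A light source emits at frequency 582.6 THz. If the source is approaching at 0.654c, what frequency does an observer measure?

β = v/c = 0.654
(1+β)/(1-β) = 1.654/0.346 = 4.780
Doppler factor = √(4.780) = 2.186
f_obs = 582.6 × 2.186 = 1274 THz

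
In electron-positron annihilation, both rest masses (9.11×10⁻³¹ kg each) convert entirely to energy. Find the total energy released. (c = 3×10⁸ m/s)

Both particles have the same rest mass, so total mass = 2m
E = 2m·c² = 2 × 9.11×10⁻³¹ × (3×10⁸)²
= 2 × 9.11×10⁻³¹ × 9×10¹⁶
= 1.640×10⁻¹³ J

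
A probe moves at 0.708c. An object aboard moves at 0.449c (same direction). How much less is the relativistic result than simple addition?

Classical: u' + v = 0.449 + 0.708 = 1.157c
Relativistic: u = (0.449 + 0.708)/(1 + 0.317892) = 1.157/1.317892 = 0.8779c
Difference: 1.157 - 0.8779 = 0.2791c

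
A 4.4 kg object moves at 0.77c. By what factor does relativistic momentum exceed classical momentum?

p_rel = γmv, p_class = mv
Ratio = γ = 1/√(1 - 0.77²) = 1.567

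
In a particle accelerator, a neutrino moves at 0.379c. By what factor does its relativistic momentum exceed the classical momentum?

p_rel = γmv, p_class = mv
Ratio = γ = 1/√(1 - 0.379²)
= 1/√(0.856359) = 1.081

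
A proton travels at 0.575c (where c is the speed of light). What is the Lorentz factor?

v/c = 0.575, so (v/c)² = 0.330625
1 - (v/c)² = 0.669375
γ = 1/√(0.669375) = 1.222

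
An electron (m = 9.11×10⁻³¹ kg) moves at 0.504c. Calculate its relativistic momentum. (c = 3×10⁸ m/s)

γ = 1/√(1 - 0.504²) = 1.158
v = 0.504 × 3×10⁸ = 1.512×10⁸ m/s
p = γmv = 1.158 × 9.11×10⁻³¹ × 1.512×10⁸ = 1.595×10⁻²² kg·m/s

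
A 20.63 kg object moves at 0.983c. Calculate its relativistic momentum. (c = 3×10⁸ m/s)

γ = 1/√(1 - 0.983²) = 5.4465
v = 0.983 × 3×10⁸ = 2.949×10⁸ m/s
p = γmv = 5.4465 × 20.63 × 2.949×10⁸ = 3.314×10¹⁰ kg·m/s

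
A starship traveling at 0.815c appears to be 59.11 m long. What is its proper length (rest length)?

Contracted length L = 59.11 m
γ = 1/√(1 - 0.815²) = 1.726
L₀ = γL = 1.726 × 59.11 = 102.0 m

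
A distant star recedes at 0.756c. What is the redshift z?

β = 0.756
(1+β)/(1-β) = 1.756/0.244 = 7.197
√(7.197) = 2.683
z = 2.683 - 1 = 1.683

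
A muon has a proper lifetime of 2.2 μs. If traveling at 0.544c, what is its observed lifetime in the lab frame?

Proper lifetime τ₀ = 2.2 μs
γ = 1/√(1 - 0.544²) = 1.192
τ = γτ₀ = 1.192 × 2.2 μs = 2.622 μs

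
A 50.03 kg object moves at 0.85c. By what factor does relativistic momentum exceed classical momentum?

p_rel = γmv, p_class = mv
Ratio = γ = 1/√(1 - 0.85²) = 1.898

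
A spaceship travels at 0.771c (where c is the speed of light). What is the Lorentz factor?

v/c = 0.771, so (v/c)² = 0.594441
1 - (v/c)² = 0.405559
γ = 1/√(0.405559) = 1.570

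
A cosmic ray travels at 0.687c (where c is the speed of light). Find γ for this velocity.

v/c = 0.687, so (v/c)² = 0.471969
1 - (v/c)² = 0.528031
γ = 1/√(0.528031) = 1.376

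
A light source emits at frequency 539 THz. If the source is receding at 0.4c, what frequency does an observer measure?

β = v/c = 0.4
(1-β)/(1+β) = 0.6/1.4 = 0.4286
Doppler factor = √(0.4286) = 0.6547
f_obs = 539 × 0.6547 = 352.9 THz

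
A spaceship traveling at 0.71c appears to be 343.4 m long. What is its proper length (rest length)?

Contracted length L = 343.4 m
γ = 1/√(1 - 0.71²) = 1.420
L₀ = γL = 1.420 × 343.4 = 487.6 m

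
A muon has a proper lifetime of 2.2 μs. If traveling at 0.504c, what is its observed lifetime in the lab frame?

Proper lifetime τ₀ = 2.2 μs
γ = 1/√(1 - 0.504²) = 1.1578
τ = γτ₀ = 1.1578 × 2.2 μs = 2.547 μs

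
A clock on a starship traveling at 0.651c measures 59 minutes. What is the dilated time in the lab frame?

Proper time Δt₀ = 59 minutes
γ = 1/√(1 - 0.651²) = 1.3174
Δt = γΔt₀ = 1.3174 × 59 = 77.73 minutes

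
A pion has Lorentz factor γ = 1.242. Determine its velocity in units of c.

From γ = 1/√(1 - v²/c²):
1/γ² = 1/1.242² = 0.64827
v²/c² = 1 - 0.64827 = 0.35173
v/c = √(0.35173) = 0.5931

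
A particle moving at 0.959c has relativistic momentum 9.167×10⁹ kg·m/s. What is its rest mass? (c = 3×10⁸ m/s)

γ = 1/√(1 - 0.959²) = 3.5285
v = 0.959 × 3×10⁸ = 2.877×10⁸ m/s
m = p/(γv) = 9.167×10⁹/(3.5285 × 2.877×10⁸) = 9.030 kg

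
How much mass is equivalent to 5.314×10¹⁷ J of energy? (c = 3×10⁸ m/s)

From E = mc², we get m = E/c²
c² = (3×10⁸)² = 9×10¹⁶ m²/s²
m = 5.314×10¹⁷ / 9×10¹⁶ = 5.904 kg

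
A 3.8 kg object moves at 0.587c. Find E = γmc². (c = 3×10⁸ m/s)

γ = 1/√(1 - 0.587²) = 1.235
mc² = 3.8 × (3×10⁸)² = 3.420×10¹⁷ J
E = γmc² = 1.235 × 3.420×10¹⁷ = 4.224×10¹⁷ J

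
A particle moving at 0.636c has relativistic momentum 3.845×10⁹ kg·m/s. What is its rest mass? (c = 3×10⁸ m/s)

γ = 1/√(1 - 0.636²) = 1.296
v = 0.636 × 3×10⁸ = 1.908×10⁸ m/s
m = p/(γv) = 3.845×10⁹/(1.296 × 1.908×10⁸) = 15.55 kg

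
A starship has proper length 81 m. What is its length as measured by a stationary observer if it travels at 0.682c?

Proper length L₀ = 81 m
γ = 1/√(1 - 0.682²) = 1.3673
L = L₀/γ = 81/1.3673 = 59.24 m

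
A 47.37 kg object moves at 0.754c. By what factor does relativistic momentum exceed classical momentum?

p_rel = γmv, p_class = mv
Ratio = γ = 1/√(1 - 0.754²) = 1.522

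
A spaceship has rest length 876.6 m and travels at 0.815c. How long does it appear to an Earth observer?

Proper length L₀ = 876.6 m
γ = 1/√(1 - 0.815²) = 1.7257
L = L₀/γ = 876.6/1.7257 = 508.0 m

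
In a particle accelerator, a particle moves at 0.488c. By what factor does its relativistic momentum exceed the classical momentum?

p_rel = γmv, p_class = mv
Ratio = γ = 1/√(1 - 0.488²)
= 1/√(0.761856) = 1.146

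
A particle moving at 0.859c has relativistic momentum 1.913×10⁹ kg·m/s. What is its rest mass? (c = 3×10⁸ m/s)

γ = 1/√(1 - 0.859²) = 1.953
v = 0.859 × 3×10⁸ = 2.577×10⁸ m/s
m = p/(γv) = 1.913×10⁹/(1.953 × 2.577×10⁸) = 3.801 kg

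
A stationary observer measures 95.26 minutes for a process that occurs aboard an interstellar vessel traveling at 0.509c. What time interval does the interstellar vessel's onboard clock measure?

Dilated time Δt = 95.26 minutes
γ = 1/√(1 - 0.509²) = 1.16176
Δt₀ = Δt/γ = 95.26/1.16176 = 82.00 minutes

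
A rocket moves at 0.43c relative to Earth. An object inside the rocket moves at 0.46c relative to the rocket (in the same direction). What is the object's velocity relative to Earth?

u = (u' + v)/(1 + u'v/c²)
Numerator: 0.46 + 0.43 = 0.89
Denominator: 1 + 0.1978 = 1.1978
u = 0.89/1.1978 = 0.7430c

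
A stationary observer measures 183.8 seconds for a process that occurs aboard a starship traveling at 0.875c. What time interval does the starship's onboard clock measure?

Dilated time Δt = 183.8 seconds
γ = 1/√(1 - 0.875²) = 2.0656
Δt₀ = Δt/γ = 183.8/2.0656 = 88.98 seconds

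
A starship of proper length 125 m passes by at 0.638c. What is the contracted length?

Proper length L₀ = 125 m
γ = 1/√(1 - 0.638²) = 1.29864
L = L₀/γ = 125/1.29864 = 96.25 m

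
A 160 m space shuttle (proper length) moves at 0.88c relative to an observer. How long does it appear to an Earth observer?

Proper length L₀ = 160 m
γ = 1/√(1 - 0.88²) = 2.1054
L = L₀/γ = 160/2.1054 = 76.00 m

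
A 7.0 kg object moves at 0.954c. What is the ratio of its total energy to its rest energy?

E = γmc², E₀ = mc²
E/E₀ = γ = 1/√(1 - 0.954²) = 3.335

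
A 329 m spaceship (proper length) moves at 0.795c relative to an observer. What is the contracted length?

Proper length L₀ = 329 m
γ = 1/√(1 - 0.795²) = 1.6485
L = L₀/γ = 329/1.6485 = 199.6 m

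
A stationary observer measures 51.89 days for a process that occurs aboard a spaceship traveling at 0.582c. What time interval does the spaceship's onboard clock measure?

Dilated time Δt = 51.89 days
γ = 1/√(1 - 0.582²) = 1.2297
Δt₀ = Δt/γ = 51.89/1.2297 = 42.20 days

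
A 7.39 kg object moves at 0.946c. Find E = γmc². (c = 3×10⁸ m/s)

γ = 1/√(1 - 0.946²) = 3.085
mc² = 7.39 × (3×10⁸)² = 6.651×10¹⁷ J
E = γmc² = 3.085 × 6.651×10¹⁷ = 2.052×10¹⁸ J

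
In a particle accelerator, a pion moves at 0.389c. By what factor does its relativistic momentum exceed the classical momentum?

p_rel = γmv, p_class = mv
Ratio = γ = 1/√(1 - 0.389²)
= 1/√(0.848679) = 1.085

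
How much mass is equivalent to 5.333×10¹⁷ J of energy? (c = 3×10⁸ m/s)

From E = mc², we get m = E/c²
c² = (3×10⁸)² = 9×10¹⁶ m²/s²
m = 5.333×10¹⁷ / 9×10¹⁶ = 5.926 kg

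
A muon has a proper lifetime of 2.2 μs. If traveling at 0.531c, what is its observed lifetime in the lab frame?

Proper lifetime τ₀ = 2.2 μs
γ = 1/√(1 - 0.531²) = 1.180
τ = γτ₀ = 1.180 × 2.2 μs = 2.596 μs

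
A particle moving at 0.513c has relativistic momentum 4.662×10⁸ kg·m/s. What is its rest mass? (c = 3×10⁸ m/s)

γ = 1/√(1 - 0.513²) = 1.165
v = 0.513 × 3×10⁸ = 1.539×10⁸ m/s
m = p/(γv) = 4.662×10⁸/(1.165 × 1.539×10⁸) = 2.600 kg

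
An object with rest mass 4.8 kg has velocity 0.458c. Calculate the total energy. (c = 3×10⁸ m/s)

γ = 1/√(1 - 0.458²) = 1.125
mc² = 4.8 × (3×10⁸)² = 4.320×10¹⁷ J
E = γmc² = 1.125 × 4.320×10¹⁷ = 4.860×10¹⁷ J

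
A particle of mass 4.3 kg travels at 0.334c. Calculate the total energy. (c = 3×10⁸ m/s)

γ = 1/√(1 - 0.334²) = 1.061
mc² = 4.3 × (3×10⁸)² = 3.870×10¹⁷ J
E = γmc² = 1.061 × 3.870×10¹⁷ = 4.106×10¹⁷ J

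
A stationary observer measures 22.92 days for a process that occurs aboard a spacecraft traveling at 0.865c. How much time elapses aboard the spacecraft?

Dilated time Δt = 22.92 days
γ = 1/√(1 - 0.865²) = 1.993
Δt₀ = Δt/γ = 22.92/1.993 = 11.50 days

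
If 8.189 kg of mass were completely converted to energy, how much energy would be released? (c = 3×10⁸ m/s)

Using E = mc²:
c² = (3×10⁸)² = 9×10¹⁶ m²/s²
E = 8.189 × 9×10¹⁶ = 7.370×10¹⁷ J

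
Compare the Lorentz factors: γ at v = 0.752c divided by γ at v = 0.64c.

γ₁ = 1/√(1 - 0.752²) = 1.517
γ₂ = 1/√(1 - 0.64²) = 1.301
γ₁/γ₂ = 1.517/1.301 = 1.166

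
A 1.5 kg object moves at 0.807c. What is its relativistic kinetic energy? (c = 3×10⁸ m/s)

γ = 1/√(1 - 0.807²) = 1.6933
γ - 1 = 0.6933
KE = (γ-1)mc² = 0.6933 × 1.5 × (3×10⁸)² = 9.360×10¹⁶ J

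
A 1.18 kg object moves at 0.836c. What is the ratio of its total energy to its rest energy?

E = γmc², E₀ = mc²
E/E₀ = γ = 1/√(1 - 0.836²) = 1.822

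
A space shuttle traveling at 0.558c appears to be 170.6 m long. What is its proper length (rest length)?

Contracted length L = 170.6 m
γ = 1/√(1 - 0.558²) = 1.205
L₀ = γL = 1.205 × 170.6 = 205.6 m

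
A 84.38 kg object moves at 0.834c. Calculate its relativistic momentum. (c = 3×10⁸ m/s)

γ = 1/√(1 - 0.834²) = 1.8124
v = 0.834 × 3×10⁸ = 2.502×10⁸ m/s
p = γmv = 1.8124 × 84.38 × 2.502×10⁸ = 3.826×10¹⁰ kg·m/s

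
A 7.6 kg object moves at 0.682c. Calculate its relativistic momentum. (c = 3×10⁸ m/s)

γ = 1/√(1 - 0.682²) = 1.367
v = 0.682 × 3×10⁸ = 2.046×10⁸ m/s
p = γmv = 1.367 × 7.6 × 2.046×10⁸ = 2.126×10⁹ kg·m/s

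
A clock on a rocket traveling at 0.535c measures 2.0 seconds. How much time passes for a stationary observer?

Proper time Δt₀ = 2.0 seconds
γ = 1/√(1 - 0.535²) = 1.1836
Δt = γΔt₀ = 1.1836 × 2.0 = 2.367 seconds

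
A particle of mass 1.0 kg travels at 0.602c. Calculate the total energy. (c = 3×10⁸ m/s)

γ = 1/√(1 - 0.602²) = 1.252
mc² = 1.0 × (3×10⁸)² = 9.000×10¹⁶ J
E = γmc² = 1.252 × 9.000×10¹⁶ = 1.127×10¹⁷ J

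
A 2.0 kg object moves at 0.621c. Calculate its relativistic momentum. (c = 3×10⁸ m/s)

γ = 1/√(1 - 0.621²) = 1.276
v = 0.621 × 3×10⁸ = 1.863×10⁸ m/s
p = γmv = 1.276 × 2.0 × 1.863×10⁸ = 4.754×10⁸ kg·m/s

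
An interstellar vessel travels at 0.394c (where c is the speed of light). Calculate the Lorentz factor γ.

v/c = 0.394, so (v/c)² = 0.155236
1 - (v/c)² = 0.844764
γ = 1/√(0.844764) = 1.088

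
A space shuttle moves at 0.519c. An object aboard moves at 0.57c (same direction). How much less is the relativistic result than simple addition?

Classical: u' + v = 0.57 + 0.519 = 1.089c
Relativistic: u = (0.57 + 0.519)/(1 + 0.29583) = 1.089/1.29583 = 0.8404c
Difference: 1.089 - 0.8404 = 0.2486c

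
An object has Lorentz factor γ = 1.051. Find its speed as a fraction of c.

From γ = 1/√(1 - v²/c²):
1/γ² = 1/1.051² = 0.9053
v²/c² = 1 - 0.9053 = 0.09470
v/c = √(0.09470) = 0.3077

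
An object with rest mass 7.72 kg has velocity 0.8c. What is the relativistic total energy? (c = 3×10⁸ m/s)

γ = 1/√(1 - 0.8²) = 1.667
mc² = 7.72 × (3×10⁸)² = 6.948×10¹⁷ J
E = γmc² = 1.667 × 6.948×10¹⁷ = 1.158×10¹⁸ J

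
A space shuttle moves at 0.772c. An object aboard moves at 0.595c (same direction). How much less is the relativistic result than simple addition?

Classical: u' + v = 0.595 + 0.772 = 1.367c
Relativistic: u = (0.595 + 0.772)/(1 + 0.45934) = 1.367/1.45934 = 0.9367c
Difference: 1.367 - 0.9367 = 0.4303c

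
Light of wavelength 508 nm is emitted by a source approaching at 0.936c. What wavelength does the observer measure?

β = 0.936
Wavelength Doppler factor = √(0.064/1.936) = √(0.03306) = 0.18182
λ_obs = 508 × 0.18182 = 92.36 nm (blueshift)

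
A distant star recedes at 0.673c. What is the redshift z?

β = 0.673
(1+β)/(1-β) = 1.673/0.327 = 5.116
√(5.116) = 2.262
z = 2.262 - 1 = 1.262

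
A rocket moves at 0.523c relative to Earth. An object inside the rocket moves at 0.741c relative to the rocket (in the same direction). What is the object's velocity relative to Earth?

u = (u' + v)/(1 + u'v/c²)
Numerator: 0.741 + 0.523 = 1.264
Denominator: 1 + 0.387543 = 1.387543
u = 1.264/1.387543 = 0.9110c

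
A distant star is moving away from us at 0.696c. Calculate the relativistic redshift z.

β = 0.696
(1+β)/(1-β) = 1.696/0.304 = 5.579
√(5.579) = 2.362
z = 2.362 - 1 = 1.362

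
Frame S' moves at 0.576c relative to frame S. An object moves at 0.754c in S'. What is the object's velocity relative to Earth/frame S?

u = (u' + v)/(1 + u'v/c²)
Numerator: 0.754 + 0.576 = 1.33
Denominator: 1 + 0.434304 = 1.434304
u = 1.33/1.434304 = 0.9273c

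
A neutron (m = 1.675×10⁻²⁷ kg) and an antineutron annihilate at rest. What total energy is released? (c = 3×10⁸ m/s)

Both particles have the same rest mass, so total mass = 2m
E = 2m·c² = 2 × 1.675×10⁻²⁷ × (3×10⁸)²
= 2 × 1.675×10⁻²⁷ × 9×10¹⁶
= 3.015×10⁻¹⁰ J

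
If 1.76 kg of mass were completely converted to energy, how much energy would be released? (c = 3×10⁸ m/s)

Using E = mc²:
c² = (3×10⁸)² = 9×10¹⁶ m²/s²
E = 1.76 × 9×10¹⁶ = 1.584×10¹⁷ J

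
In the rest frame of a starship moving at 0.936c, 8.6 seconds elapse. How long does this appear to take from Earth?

Proper time Δt₀ = 8.6 seconds
γ = 1/√(1 - 0.936²) = 2.841
Δt = γΔt₀ = 2.841 × 8.6 = 24.43 seconds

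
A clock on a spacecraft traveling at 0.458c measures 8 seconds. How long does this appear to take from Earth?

Proper time Δt₀ = 8 seconds
γ = 1/√(1 - 0.458²) = 1.1249
Δt = γΔt₀ = 1.1249 × 8 = 8.999 seconds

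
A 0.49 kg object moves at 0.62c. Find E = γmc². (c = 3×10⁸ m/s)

γ = 1/√(1 - 0.62²) = 1.2745
mc² = 0.49 × (3×10⁸)² = 4.410×10¹⁶ J
E = γmc² = 1.2745 × 4.410×10¹⁶ = 5.621×10¹⁶ J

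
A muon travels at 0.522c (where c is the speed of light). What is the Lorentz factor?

v/c = 0.522, so (v/c)² = 0.272484
1 - (v/c)² = 0.727516
γ = 1/√(0.727516) = 1.172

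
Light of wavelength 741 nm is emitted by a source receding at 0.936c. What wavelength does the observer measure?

β = 0.936
Wavelength Doppler factor = √(1.936/0.064) = √(30.25) = 5.500
λ_obs = 741 × 5.500 = 4076 nm (redshift)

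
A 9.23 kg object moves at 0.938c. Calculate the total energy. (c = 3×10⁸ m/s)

γ = 1/√(1 - 0.938²) = 2.8849
mc² = 9.23 × (3×10⁸)² = 8.307×10¹⁷ J
E = γmc² = 2.8849 × 8.307×10¹⁷ = 2.396×10¹⁸ J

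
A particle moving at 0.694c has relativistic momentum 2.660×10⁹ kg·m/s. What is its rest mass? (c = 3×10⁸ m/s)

γ = 1/√(1 - 0.694²) = 1.3889
v = 0.694 × 3×10⁸ = 2.082×10⁸ m/s
m = p/(γv) = 2.660×10⁹/(1.3889 × 2.082×10⁸) = 9.199 kg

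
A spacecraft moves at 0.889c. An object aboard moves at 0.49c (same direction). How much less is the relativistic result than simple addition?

Classical: u' + v = 0.49 + 0.889 = 1.379c
Relativistic: u = (0.49 + 0.889)/(1 + 0.43561) = 1.379/1.43561 = 0.9606c
Difference: 1.379 - 0.9606 = 0.4184c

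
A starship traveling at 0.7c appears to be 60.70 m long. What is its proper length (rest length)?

Contracted length L = 60.70 m
γ = 1/√(1 - 0.7²) = 1.4003
L₀ = γL = 1.4003 × 60.70 = 85.00 m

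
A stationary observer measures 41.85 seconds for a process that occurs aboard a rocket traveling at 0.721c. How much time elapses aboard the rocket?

Dilated time Δt = 41.85 seconds
γ = 1/√(1 - 0.721²) = 1.443
Δt₀ = Δt/γ = 41.85/1.443 = 29.00 seconds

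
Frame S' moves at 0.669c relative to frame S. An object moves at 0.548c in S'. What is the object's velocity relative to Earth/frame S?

u = (u' + v)/(1 + u'v/c²)
Numerator: 0.548 + 0.669 = 1.217
Denominator: 1 + 0.366612 = 1.366612
u = 1.217/1.366612 = 0.8905c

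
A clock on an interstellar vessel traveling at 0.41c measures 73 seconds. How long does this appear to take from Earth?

Proper time Δt₀ = 73 seconds
γ = 1/√(1 - 0.41²) = 1.0964
Δt = γΔt₀ = 1.0964 × 73 = 80.04 seconds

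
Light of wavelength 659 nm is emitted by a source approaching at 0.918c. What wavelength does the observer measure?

β = 0.918
Wavelength Doppler factor = √(0.082/1.918) = √(0.04275) = 0.2068
λ_obs = 659 × 0.2068 = 136.3 nm (blueshift)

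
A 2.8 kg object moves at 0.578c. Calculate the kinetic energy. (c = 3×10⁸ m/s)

γ = 1/√(1 - 0.578²) = 1.22543
γ - 1 = 0.22543
KE = (γ-1)mc² = 0.22543 × 2.8 × (3×10⁸)² = 5.681×10¹⁶ J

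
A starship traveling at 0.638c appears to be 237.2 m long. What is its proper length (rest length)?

Contracted length L = 237.2 m
γ = 1/√(1 - 0.638²) = 1.2986
L₀ = γL = 1.2986 × 237.2 = 308.0 m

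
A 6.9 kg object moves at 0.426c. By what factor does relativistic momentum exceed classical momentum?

p_rel = γmv, p_class = mv
Ratio = γ = 1/√(1 - 0.426²) = 1.105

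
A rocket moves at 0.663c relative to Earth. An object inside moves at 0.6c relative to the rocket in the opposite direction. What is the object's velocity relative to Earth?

Object's velocity in rocket frame is u' = -0.6c
u = (u' + v)/(1 + u'v/c²) = (v - 0.6)/(1 - 0.6·v/c²)
Numerator: 0.663 - 0.6 = 0.063
Denominator: 1 - 0.3978 = 0.6022
u = 0.063/0.6022 = 0.1046c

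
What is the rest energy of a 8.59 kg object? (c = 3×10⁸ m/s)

c² = (3×10⁸)² = 9.000×10¹⁶ m²/s²
E₀ = mc² = 8.59 × 9.000×10¹⁶ = 7.731×10¹⁷ J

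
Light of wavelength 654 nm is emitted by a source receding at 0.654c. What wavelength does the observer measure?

β = 0.654
Wavelength Doppler factor = √(1.654/0.346) = √(4.780) = 2.186
λ_obs = 654 × 2.186 = 1430 nm (redshift)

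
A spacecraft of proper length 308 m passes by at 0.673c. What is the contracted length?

Proper length L₀ = 308 m
γ = 1/√(1 - 0.673²) = 1.352
L = L₀/γ = 308/1.352 = 227.8 m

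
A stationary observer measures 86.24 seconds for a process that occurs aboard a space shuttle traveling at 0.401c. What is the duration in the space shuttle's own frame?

Dilated time Δt = 86.24 seconds
γ = 1/√(1 - 0.401²) = 1.0916
Δt₀ = Δt/γ = 86.24/1.0916 = 79.00 seconds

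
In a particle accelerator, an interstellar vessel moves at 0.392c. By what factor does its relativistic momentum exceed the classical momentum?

p_rel = γmv, p_class = mv
Ratio = γ = 1/√(1 - 0.392²)
= 1/√(0.846336) = 1.087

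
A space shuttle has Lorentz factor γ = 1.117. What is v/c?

From γ = 1/√(1 - v²/c²):
1/γ² = 1/1.117² = 0.80148
v²/c² = 1 - 0.80148 = 0.19852
v/c = √(0.19852) = 0.4456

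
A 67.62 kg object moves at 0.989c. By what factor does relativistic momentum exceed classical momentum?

p_rel = γmv, p_class = mv
Ratio = γ = 1/√(1 - 0.989²) = 6.761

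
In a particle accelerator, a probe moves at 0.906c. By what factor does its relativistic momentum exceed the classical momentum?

p_rel = γmv, p_class = mv
Ratio = γ = 1/√(1 - 0.906²)
= 1/√(0.179164) = 2.363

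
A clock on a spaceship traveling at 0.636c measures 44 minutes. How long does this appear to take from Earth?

Proper time Δt₀ = 44 minutes
γ = 1/√(1 - 0.636²) = 1.296
Δt = γΔt₀ = 1.296 × 44 = 57.02 minutes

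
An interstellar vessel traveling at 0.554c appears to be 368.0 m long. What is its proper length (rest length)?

Contracted length L = 368.0 m
γ = 1/√(1 - 0.554²) = 1.201
L₀ = γL = 1.201 × 368.0 = 442.0 m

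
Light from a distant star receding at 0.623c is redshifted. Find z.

β = 0.623
(1+β)/(1-β) = 1.623/0.377 = 4.305
√(4.305) = 2.075
z = 2.075 - 1 = 1.075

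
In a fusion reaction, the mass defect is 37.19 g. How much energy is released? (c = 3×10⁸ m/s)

Convert mass defect: Δm = 37.19 g = 0.03719 kg
E = Δm·c² = 0.03719 × (3×10⁸)²
= 0.03719 × 9×10¹⁶ = 3.347×10¹⁵ J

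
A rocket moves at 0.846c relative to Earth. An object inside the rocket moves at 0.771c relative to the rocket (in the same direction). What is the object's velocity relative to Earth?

u = (u' + v)/(1 + u'v/c²)
Numerator: 0.771 + 0.846 = 1.617
Denominator: 1 + 0.652266 = 1.652266
u = 1.617/1.652266 = 0.9787c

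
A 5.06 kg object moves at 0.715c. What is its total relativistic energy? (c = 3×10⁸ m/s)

γ = 1/√(1 - 0.715²) = 1.4304
mc² = 5.06 × (3×10⁸)² = 4.554×10¹⁷ J
E = γmc² = 1.4304 × 4.554×10¹⁷ = 6.514×10¹⁷ J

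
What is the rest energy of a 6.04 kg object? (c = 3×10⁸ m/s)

c² = (3×10⁸)² = 9.000×10¹⁶ m²/s²
E₀ = mc² = 6.04 × 9.000×10¹⁶ = 5.436×10¹⁷ J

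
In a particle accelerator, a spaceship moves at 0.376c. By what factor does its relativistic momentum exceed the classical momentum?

p_rel = γmv, p_class = mv
Ratio = γ = 1/√(1 - 0.376²)
= 1/√(0.858624) = 1.079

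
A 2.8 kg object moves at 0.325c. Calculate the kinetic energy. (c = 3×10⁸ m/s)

γ = 1/√(1 - 0.325²) = 1.057402
γ - 1 = 0.057402
KE = (γ-1)mc² = 0.057402 × 2.8 × (3×10⁸)² = 1.447×10¹⁶ J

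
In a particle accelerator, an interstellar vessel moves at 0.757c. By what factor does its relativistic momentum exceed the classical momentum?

p_rel = γmv, p_class = mv
Ratio = γ = 1/√(1 - 0.757²)
= 1/√(0.426951) = 1.530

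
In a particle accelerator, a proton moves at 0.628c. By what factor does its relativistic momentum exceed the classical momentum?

p_rel = γmv, p_class = mv
Ratio = γ = 1/√(1 - 0.628²)
= 1/√(0.605616) = 1.285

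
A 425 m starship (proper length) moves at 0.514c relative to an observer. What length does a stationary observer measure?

Proper length L₀ = 425 m
γ = 1/√(1 - 0.514²) = 1.1658
L = L₀/γ = 425/1.1658 = 364.6 m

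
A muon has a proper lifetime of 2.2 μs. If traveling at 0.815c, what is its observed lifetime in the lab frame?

Proper lifetime τ₀ = 2.2 μs
γ = 1/√(1 - 0.815²) = 1.726
τ = γτ₀ = 1.726 × 2.2 μs = 3.797 μs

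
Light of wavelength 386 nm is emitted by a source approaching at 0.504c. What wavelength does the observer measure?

β = 0.504
Wavelength Doppler factor = √(0.496/1.504) = √(0.3298) = 0.5743
λ_obs = 386 × 0.5743 = 221.7 nm (blueshift)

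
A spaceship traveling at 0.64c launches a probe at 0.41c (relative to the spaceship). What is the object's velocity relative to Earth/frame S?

u = (u' + v)/(1 + u'v/c²)
Numerator: 0.41 + 0.64 = 1.05
Denominator: 1 + 0.2624 = 1.2624
u = 1.05/1.2624 = 0.8317c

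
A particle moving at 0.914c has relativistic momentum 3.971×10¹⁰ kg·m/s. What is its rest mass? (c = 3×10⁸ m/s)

γ = 1/√(1 - 0.914²) = 2.4648
v = 0.914 × 3×10⁸ = 2.742×10⁸ m/s
m = p/(γv) = 3.971×10¹⁰/(2.4648 × 2.742×10⁸) = 58.76 kg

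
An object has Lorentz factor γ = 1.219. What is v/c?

From γ = 1/√(1 - v²/c²):
1/γ² = 1/1.219² = 0.67297
v²/c² = 1 - 0.67297 = 0.32703
v/c = √(0.32703) = 0.5719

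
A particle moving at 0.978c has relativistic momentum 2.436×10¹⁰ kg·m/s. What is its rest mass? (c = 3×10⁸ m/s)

γ = 1/√(1 - 0.978²) = 4.794
v = 0.978 × 3×10⁸ = 2.934×10⁸ m/s
m = p/(γv) = 2.436×10¹⁰/(4.794 × 2.934×10⁸) = 17.32 kg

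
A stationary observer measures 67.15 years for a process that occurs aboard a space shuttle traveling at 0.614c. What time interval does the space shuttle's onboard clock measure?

Dilated time Δt = 67.15 years
γ = 1/√(1 - 0.614²) = 1.267
Δt₀ = Δt/γ = 67.15/1.267 = 53.00 years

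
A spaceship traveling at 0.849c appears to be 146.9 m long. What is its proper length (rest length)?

Contracted length L = 146.9 m
γ = 1/√(1 - 0.849²) = 1.8925
L₀ = γL = 1.8925 × 146.9 = 278.0 m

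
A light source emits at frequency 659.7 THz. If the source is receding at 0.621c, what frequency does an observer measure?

β = v/c = 0.621
(1-β)/(1+β) = 0.379/1.621 = 0.2338
Doppler factor = √(0.2338) = 0.4835
f_obs = 659.7 × 0.4835 = 319.0 THz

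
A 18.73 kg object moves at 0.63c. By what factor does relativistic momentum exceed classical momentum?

p_rel = γmv, p_class = mv
Ratio = γ = 1/√(1 - 0.63²) = 1.288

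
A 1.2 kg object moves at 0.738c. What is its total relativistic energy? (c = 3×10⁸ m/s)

γ = 1/√(1 - 0.738²) = 1.4819
mc² = 1.2 × (3×10⁸)² = 1.080×10¹⁷ J
E = γmc² = 1.4819 × 1.080×10¹⁷ = 1.600×10¹⁷ J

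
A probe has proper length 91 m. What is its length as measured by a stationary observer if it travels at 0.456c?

Proper length L₀ = 91 m
γ = 1/√(1 - 0.456²) = 1.1236
L = L₀/γ = 91/1.1236 = 80.99 m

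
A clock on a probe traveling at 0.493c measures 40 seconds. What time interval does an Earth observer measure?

Proper time Δt₀ = 40 seconds
γ = 1/√(1 - 0.493²) = 1.1494
Δt = γΔt₀ = 1.1494 × 40 = 45.98 seconds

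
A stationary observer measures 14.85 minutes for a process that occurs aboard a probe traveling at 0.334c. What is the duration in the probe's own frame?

Dilated time Δt = 14.85 minutes
γ = 1/√(1 - 0.334²) = 1.061
Δt₀ = Δt/γ = 14.85/1.061 = 14.00 minutes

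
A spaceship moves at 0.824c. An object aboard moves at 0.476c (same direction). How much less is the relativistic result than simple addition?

Classical: u' + v = 0.476 + 0.824 = 1.3c
Relativistic: u = (0.476 + 0.824)/(1 + 0.392224) = 1.3/1.392224 = 0.9338c
Difference: 1.3 - 0.9338 = 0.3662c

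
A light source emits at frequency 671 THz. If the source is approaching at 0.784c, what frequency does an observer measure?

β = v/c = 0.784
(1+β)/(1-β) = 1.784/0.216 = 8.259
Doppler factor = √(8.259) = 2.874
f_obs = 671 × 2.874 = 1928 THz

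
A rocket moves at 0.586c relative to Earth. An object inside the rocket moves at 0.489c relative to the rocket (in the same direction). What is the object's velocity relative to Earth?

u = (u' + v)/(1 + u'v/c²)
Numerator: 0.489 + 0.586 = 1.075
Denominator: 1 + 0.286554 = 1.286554
u = 1.075/1.286554 = 0.8356c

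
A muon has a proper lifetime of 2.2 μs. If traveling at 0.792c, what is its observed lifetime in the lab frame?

Proper lifetime τ₀ = 2.2 μs
γ = 1/√(1 - 0.792²) = 1.6379
τ = γτ₀ = 1.6379 × 2.2 μs = 3.603 μs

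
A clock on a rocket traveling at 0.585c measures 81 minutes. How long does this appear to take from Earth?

Proper time Δt₀ = 81 minutes
γ = 1/√(1 - 0.585²) = 1.233
Δt = γΔt₀ = 1.233 × 81 = 99.87 minutes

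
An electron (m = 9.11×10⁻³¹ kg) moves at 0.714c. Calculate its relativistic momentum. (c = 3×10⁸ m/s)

γ = 1/√(1 - 0.714²) = 1.428
v = 0.714 × 3×10⁸ = 2.142×10⁸ m/s
p = γmv = 1.428 × 9.11×10⁻³¹ × 2.142×10⁸ = 2.787×10⁻²² kg·m/s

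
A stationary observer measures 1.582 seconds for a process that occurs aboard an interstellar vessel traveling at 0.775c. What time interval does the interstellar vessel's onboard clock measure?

Dilated time Δt = 1.582 seconds
γ = 1/√(1 - 0.775²) = 1.58238
Δt₀ = Δt/γ = 1.582/1.58238 = 0.9998 seconds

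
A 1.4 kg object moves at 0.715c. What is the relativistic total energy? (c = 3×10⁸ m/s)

γ = 1/√(1 - 0.715²) = 1.430
mc² = 1.4 × (3×10⁸)² = 1.260×10¹⁷ J
E = γmc² = 1.430 × 1.260×10¹⁷ = 1.802×10¹⁷ J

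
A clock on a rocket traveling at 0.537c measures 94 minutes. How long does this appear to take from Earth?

Proper time Δt₀ = 94 minutes
γ = 1/√(1 - 0.537²) = 1.185
Δt = γΔt₀ = 1.185 × 94 = 111.4 minutes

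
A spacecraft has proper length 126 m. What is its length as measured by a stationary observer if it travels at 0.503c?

Proper length L₀ = 126 m
γ = 1/√(1 - 0.503²) = 1.157
L = L₀/γ = 126/1.157 = 108.9 m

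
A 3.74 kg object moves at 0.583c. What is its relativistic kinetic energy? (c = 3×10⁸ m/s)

γ = 1/√(1 - 0.583²) = 1.2308
γ - 1 = 0.2308
KE = (γ-1)mc² = 0.2308 × 3.74 × (3×10⁸)² = 7.769×10¹⁶ J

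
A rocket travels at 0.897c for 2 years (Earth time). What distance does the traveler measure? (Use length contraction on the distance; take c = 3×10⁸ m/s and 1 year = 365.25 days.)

Earth distance: d = v × t = 0.897c × 2 yr = 1.69843×10¹⁶ m
γ = 2.26229
d' = d/γ = 1.69843×10¹⁶/2.26229 = 7.508×10¹⁵ m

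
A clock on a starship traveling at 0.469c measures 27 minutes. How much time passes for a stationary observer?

Proper time Δt₀ = 27 minutes
γ = 1/√(1 - 0.469²) = 1.1322
Δt = γΔt₀ = 1.1322 × 27 = 30.57 minutes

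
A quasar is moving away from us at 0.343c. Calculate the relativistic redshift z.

β = 0.343
(1+β)/(1-β) = 1.343/0.657 = 2.044
√(2.044) = 1.4297
z = 1.4297 - 1 = 0.4297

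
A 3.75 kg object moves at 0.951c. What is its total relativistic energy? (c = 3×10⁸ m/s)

γ = 1/√(1 - 0.951²) = 3.2342
mc² = 3.75 × (3×10⁸)² = 3.375×10¹⁷ J
E = γmc² = 3.2342 × 3.375×10¹⁷ = 1.092×10¹⁸ J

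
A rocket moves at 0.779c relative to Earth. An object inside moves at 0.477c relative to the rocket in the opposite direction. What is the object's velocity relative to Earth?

Object's velocity in rocket frame is u' = -0.477c
u = (u' + v)/(1 + u'v/c²) = (v - 0.477)/(1 - 0.477·v/c²)
Numerator: 0.779 - 0.477 = 0.302
Denominator: 1 - 0.371583 = 0.628417
u = 0.302/0.628417 = 0.4806c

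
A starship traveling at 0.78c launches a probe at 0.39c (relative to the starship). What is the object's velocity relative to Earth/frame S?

u = (u' + v)/(1 + u'v/c²)
Numerator: 0.39 + 0.78 = 1.17
Denominator: 1 + 0.3042 = 1.3042
u = 1.17/1.3042 = 0.8971c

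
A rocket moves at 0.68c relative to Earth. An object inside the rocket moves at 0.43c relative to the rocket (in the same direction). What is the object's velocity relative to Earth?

u = (u' + v)/(1 + u'v/c²)
Numerator: 0.43 + 0.68 = 1.11
Denominator: 1 + 0.2924 = 1.2924
u = 1.11/1.2924 = 0.8589c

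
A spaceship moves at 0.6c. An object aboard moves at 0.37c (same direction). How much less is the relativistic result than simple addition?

Classical: u' + v = 0.37 + 0.6 = 0.97c
Relativistic: u = (0.37 + 0.6)/(1 + 0.222) = 0.97/1.222 = 0.7938c
Difference: 0.97 - 0.7938 = 0.1762c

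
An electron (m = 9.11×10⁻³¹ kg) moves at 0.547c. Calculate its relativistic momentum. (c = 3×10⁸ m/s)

γ = 1/√(1 - 0.547²) = 1.195
v = 0.547 × 3×10⁸ = 1.641×10⁸ m/s
p = γmv = 1.195 × 9.11×10⁻³¹ × 1.641×10⁸ = 1.786×10⁻²² kg·m/s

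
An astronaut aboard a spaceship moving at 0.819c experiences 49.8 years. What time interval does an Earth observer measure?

Proper time Δt₀ = 49.8 years
γ = 1/√(1 - 0.819²) = 1.7428
Δt = γΔt₀ = 1.7428 × 49.8 = 86.79 years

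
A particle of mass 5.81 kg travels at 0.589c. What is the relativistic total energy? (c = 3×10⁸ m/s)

γ = 1/√(1 - 0.589²) = 1.2374
mc² = 5.81 × (3×10⁸)² = 5.229×10¹⁷ J
E = γmc² = 1.2374 × 5.229×10¹⁷ = 6.470×10¹⁷ J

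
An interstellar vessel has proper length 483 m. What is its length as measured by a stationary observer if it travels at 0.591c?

Proper length L₀ = 483 m
γ = 1/√(1 - 0.591²) = 1.2397
L = L₀/γ = 483/1.2397 = 389.6 m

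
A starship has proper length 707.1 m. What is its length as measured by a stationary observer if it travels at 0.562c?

Proper length L₀ = 707.1 m
γ = 1/√(1 - 0.562²) = 1.209
L = L₀/γ = 707.1/1.209 = 584.9 m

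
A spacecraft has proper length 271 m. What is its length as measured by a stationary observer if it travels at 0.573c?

Proper length L₀ = 271 m
γ = 1/√(1 - 0.573²) = 1.220
L = L₀/γ = 271/1.220 = 222.1 m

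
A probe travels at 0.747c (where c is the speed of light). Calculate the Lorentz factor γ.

v/c = 0.747, so (v/c)² = 0.558009
1 - (v/c)² = 0.441991
γ = 1/√(0.441991) = 1.504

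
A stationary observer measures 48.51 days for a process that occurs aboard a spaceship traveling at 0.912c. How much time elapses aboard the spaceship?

Dilated time Δt = 48.51 days
γ = 1/√(1 - 0.912²) = 2.438
Δt₀ = Δt/γ = 48.51/2.438 = 19.90 days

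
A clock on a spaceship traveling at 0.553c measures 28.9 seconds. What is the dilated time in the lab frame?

Proper time Δt₀ = 28.9 seconds
γ = 1/√(1 - 0.553²) = 1.2002
Δt = γΔt₀ = 1.2002 × 28.9 = 34.69 seconds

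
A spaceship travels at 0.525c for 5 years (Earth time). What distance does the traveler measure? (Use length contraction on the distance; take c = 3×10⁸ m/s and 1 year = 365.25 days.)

Earth distance: d = v × t = 0.525c × 5 yr = 2.485×10¹⁶ m
γ = 1.175
d' = d/γ = 2.485×10¹⁶/1.175 = 2.115×10¹⁶ m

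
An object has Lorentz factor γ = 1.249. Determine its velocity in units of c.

From γ = 1/√(1 - v²/c²):
1/γ² = 1/1.249² = 0.64103
v²/c² = 1 - 0.64103 = 0.35897
v/c = √(0.35897) = 0.5991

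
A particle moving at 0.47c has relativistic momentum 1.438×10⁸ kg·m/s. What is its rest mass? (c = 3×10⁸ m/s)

γ = 1/√(1 - 0.47²) = 1.1329
v = 0.47 × 3×10⁸ = 1.410×10⁸ m/s
m = p/(γv) = 1.438×10⁸/(1.1329 × 1.410×10⁸) = 0.9002 kg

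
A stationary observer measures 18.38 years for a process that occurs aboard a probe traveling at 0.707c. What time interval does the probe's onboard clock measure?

Dilated time Δt = 18.38 years
γ = 1/√(1 - 0.707²) = 1.414
Δt₀ = Δt/γ = 18.38/1.414 = 13.00 years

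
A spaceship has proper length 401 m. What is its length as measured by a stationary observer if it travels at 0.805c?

Proper length L₀ = 401 m
γ = 1/√(1 - 0.805²) = 1.6856
L = L₀/γ = 401/1.6856 = 237.9 m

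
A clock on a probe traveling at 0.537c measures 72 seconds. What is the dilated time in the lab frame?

Proper time Δt₀ = 72 seconds
γ = 1/√(1 - 0.537²) = 1.1854
Δt = γΔt₀ = 1.1854 × 72 = 85.35 seconds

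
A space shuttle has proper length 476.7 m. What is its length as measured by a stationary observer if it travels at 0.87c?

Proper length L₀ = 476.7 m
γ = 1/√(1 - 0.87²) = 2.0282
L = L₀/γ = 476.7/2.0282 = 235.0 m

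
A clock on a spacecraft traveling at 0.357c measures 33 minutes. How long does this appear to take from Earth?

Proper time Δt₀ = 33 minutes
γ = 1/√(1 - 0.357²) = 1.0705
Δt = γΔt₀ = 1.0705 × 33 = 35.33 minutes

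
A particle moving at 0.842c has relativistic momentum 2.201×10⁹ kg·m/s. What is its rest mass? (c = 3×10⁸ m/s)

γ = 1/√(1 - 0.842²) = 1.8536
v = 0.842 × 3×10⁸ = 2.526×10⁸ m/s
m = p/(γv) = 2.201×10⁹/(1.8536 × 2.526×10⁸) = 4.701 kg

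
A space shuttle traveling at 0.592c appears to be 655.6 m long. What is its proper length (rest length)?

Contracted length L = 655.6 m
γ = 1/√(1 - 0.592²) = 1.2408
L₀ = γL = 1.2408 × 655.6 = 813.5 m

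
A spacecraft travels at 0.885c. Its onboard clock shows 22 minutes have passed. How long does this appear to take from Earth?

Proper time Δt₀ = 22 minutes
γ = 1/√(1 - 0.885²) = 2.1478
Δt = γΔt₀ = 2.1478 × 22 = 47.25 minutes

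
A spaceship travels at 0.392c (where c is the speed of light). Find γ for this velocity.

v/c = 0.392, so (v/c)² = 0.153664
1 - (v/c)² = 0.846336
γ = 1/√(0.846336) = 1.087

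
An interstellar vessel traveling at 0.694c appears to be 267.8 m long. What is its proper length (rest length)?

Contracted length L = 267.8 m
γ = 1/√(1 - 0.694²) = 1.389
L₀ = γL = 1.389 × 267.8 = 372.0 m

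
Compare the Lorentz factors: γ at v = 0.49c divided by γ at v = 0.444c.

γ₁ = 1/√(1 - 0.49²) = 1.147
γ₂ = 1/√(1 - 0.444²) = 1.116
γ₁/γ₂ = 1.147/1.116 = 1.028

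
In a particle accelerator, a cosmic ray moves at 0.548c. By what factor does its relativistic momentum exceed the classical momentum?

p_rel = γmv, p_class = mv
Ratio = γ = 1/√(1 - 0.548²)
= 1/√(0.699696) = 1.195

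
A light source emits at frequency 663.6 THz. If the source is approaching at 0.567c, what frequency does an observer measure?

β = v/c = 0.567
(1+β)/(1-β) = 1.567/0.433 = 3.619
Doppler factor = √(3.619) = 1.902
f_obs = 663.6 × 1.902 = 1262 THz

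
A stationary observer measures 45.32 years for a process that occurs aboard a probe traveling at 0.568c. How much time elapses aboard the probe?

Dilated time Δt = 45.32 years
γ = 1/√(1 - 0.568²) = 1.215
Δt₀ = Δt/γ = 45.32/1.215 = 37.30 years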